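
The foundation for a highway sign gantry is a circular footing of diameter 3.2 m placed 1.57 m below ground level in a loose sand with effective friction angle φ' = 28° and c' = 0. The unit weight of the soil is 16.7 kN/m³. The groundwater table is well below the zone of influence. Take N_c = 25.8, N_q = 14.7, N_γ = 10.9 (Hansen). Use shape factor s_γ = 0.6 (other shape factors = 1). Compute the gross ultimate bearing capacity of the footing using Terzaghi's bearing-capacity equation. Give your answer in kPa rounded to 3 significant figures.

q = γ·D_f = 16.7 × 1.57 = 26.219 kPa.
q·N_q = 26.219 × 14.7 = 385.42 kPa
0.5·γ·B·N_γ·s_γ = 0.5 × 16.7 × 3.2 × 10.9 × 0.6 = 174.75 kPa
q_ult = 385.42 + 174.75 = 560.17 kPa.

q_ult ≈ 560 kPa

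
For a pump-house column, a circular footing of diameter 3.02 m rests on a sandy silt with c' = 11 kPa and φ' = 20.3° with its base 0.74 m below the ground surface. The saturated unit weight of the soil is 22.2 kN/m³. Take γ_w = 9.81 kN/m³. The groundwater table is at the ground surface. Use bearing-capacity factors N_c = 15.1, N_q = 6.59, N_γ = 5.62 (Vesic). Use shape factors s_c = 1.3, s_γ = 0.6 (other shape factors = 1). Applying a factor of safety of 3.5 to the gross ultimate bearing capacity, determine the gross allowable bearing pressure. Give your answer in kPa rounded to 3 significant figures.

With the water table at the surface the whole profile is submerged: γ' = 22.2 − 9.81 = 12.39 kN/m³, so q = γ'·D_f = 9.1686 kPa; the same γ' applies in the ½γBN_γ term.
q_ult = c·N_c·s_c + q·N_q + 0.5·γ·B·N_γ·s_γ
     = 11 × 15.1 × 1.3 + 9.1686 × 6.59 + 0.5 × 12.39 × 3.02 × 5.62 × 0.6
     = 215.93 + 60.421 + 63.086 = 339.44 kPa.
q_all = q_ult / FS = 339.44 / 3.5 = 96.982 kPa.

q_all ≈ 97 kPa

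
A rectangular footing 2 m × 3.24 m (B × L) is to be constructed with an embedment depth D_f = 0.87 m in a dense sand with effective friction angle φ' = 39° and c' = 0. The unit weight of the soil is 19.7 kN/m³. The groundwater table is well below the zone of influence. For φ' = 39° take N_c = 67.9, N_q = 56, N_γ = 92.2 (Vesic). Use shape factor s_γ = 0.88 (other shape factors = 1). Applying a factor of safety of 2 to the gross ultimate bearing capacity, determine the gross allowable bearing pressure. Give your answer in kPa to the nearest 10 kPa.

Overburden at base level: q = 19.7 × 0.87 = 17.139 kPa.
Surcharge term q·N_q = 17.139 × 56 = 959.78 kPa; self-weight term 0.5·γ·B·N_γ·s_γ = 0.5 × 19.7 × 2 × 92.2 × 0.88 = 1598.4 kPa.
q_ult = 959.78 + 1598.4 = 2558.2 kPa.
q_all = q_ult / FS = 2558.2 / 2 = 1279.1 kPa.

q_all ≈ 1280 kPa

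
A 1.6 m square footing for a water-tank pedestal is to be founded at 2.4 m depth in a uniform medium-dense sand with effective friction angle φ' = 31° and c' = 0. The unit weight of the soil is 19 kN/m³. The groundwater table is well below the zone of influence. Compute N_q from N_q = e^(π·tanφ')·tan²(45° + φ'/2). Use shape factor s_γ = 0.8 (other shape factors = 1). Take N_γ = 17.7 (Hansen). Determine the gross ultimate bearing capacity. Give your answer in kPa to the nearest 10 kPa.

tan31° = 0.6009, so N_q = e^(π×0.6009)·tan²(60.5°) = 6.604 × 3.124 = 20.63.
Effective surcharge at the founding depth q = γ·D_f = 19 × 2.4 = 45.6 kPa.
q_ult = q·N_q + 0.5·γ·B·N_γ·s_γ
     = 45.6 × 20.631 + 0.5 × 19 × 1.6 × 17.7 × 0.8
     = 940.76 + 215.23 = 1156 kPa.

q_ult ≈ 1160 kPa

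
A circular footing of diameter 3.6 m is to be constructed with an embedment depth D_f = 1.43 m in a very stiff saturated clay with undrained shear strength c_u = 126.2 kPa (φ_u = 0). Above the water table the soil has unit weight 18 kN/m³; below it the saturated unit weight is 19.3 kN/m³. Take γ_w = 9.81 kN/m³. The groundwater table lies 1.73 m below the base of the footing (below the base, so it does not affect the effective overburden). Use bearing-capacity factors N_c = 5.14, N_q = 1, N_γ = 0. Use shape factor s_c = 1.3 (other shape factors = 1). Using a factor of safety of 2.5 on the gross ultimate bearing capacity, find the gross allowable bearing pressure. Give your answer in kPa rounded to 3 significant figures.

q_all ≈ 348 kPa

q = γ·D_f = 18 × 1.43 = 25.74 kPa.
c·N_c·s_c = 126.2 × 5.14 × 1.3 = 843.27 kPa
q·N_q = 25.74 × 1 = 25.74 kPa
q_ult = 843.27 + 25.74 = 869.01 kPa.
q_all = 869.01 / 2.5 = 347.6 kPa.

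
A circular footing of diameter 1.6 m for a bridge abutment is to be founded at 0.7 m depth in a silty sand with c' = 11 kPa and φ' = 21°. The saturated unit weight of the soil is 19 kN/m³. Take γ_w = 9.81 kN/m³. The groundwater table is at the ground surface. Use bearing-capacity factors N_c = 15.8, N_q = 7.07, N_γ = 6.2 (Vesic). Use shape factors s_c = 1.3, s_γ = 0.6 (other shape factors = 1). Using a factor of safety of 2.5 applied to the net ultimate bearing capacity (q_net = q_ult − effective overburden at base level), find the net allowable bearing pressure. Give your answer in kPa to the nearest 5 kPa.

With the water table at the surface the whole profile is submerged: γ' = 19 − 9.81 = 9.19 kN/m³, so q = γ'·D_f = 6.433 kPa; the same γ' applies in the ½γBN_γ term.
q_ult = c·N_c·s_c + q·N_q + 0.5·γ·B·N_γ·s_γ
     = 11 × 15.8 × 1.3 + 6.433 × 7.07 + 0.5 × 9.19 × 1.6 × 6.2 × 0.6
     = 225.94 + 45.481 + 27.349 = 298.77 kPa.
Net ultimate: q_net = 298.77 − 6.433 = 292.34 kPa.
q_all(net) = 292.34 / 2.5 = 116.94 kPa.

q_all(net) ≈ 115 kPa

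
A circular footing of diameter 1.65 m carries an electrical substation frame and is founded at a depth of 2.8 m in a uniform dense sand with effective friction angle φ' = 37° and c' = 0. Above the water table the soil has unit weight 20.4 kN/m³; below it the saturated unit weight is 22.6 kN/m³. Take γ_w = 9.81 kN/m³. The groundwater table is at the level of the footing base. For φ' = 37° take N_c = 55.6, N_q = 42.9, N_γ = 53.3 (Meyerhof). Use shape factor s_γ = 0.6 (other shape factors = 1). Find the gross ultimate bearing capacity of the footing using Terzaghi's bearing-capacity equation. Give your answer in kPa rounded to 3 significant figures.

q_ult ≈ 2790 kPa

Overburden at base level: q = 20.4 × 2.8 = 57.12 kPa.
Below the base the soil is submerged, so the ½γBN_γ term uses γ' = 22.6 − 9.81 = 12.79 kN/m³.
Surcharge term q·N_q = 57.12 × 42.9 = 2450.4 kPa; self-weight term 0.5·γ·B·N_γ·s_γ = 0.5 × 12.79 × 1.65 × 53.3 × 0.6 = 337.44 kPa.
q_ult = 2450.4 + 337.44 = 2787.9 kPa.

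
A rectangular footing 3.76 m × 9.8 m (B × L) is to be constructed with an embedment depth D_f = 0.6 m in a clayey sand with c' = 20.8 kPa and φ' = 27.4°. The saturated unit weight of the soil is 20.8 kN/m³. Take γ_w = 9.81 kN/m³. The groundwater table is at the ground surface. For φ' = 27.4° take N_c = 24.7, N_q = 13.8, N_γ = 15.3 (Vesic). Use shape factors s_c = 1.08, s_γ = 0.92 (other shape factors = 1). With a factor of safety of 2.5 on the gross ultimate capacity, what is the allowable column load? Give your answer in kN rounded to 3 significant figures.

P_all ≈ 13800 kN

With the water table at the surface the whole profile is submerged: γ' = 20.8 − 9.81 = 10.99 kN/m³, so q = γ'·D_f = 6.594 kPa; the same γ' applies in the ½γBN_γ term.
q_ult = c·N_c·s_c + q·N_q + 0.5·γ·B·N_γ·s_γ
     = 20.8 × 24.7 × 1.08 + 6.594 × 13.8 + 0.5 × 10.99 × 3.76 × 15.3 × 0.92
     = 554.86 + 90.997 + 290.83 = 936.69 kPa.
Gross allowable pressure q_all = 936.69 / 2.5 = 374.67 kPa.
Footing area = 36.848 m², so allowable column load = 374.67 × 36.848 = 13806 kN.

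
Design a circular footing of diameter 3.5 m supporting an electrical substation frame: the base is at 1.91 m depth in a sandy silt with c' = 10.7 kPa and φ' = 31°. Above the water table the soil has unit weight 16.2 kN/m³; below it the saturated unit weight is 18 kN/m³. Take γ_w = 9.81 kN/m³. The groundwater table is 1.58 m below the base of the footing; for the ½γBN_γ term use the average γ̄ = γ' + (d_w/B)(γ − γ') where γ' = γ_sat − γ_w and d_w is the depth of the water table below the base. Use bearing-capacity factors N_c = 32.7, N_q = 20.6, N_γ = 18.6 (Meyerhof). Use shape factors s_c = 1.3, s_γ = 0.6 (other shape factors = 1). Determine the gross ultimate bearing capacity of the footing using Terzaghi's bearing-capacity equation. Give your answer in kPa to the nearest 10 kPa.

Overburden at base level: q = 16.2 × 1.91 = 30.942 kPa.
The water table is 1.58 m below the base (< B = 3.5 m), so the ½γBN_γ term uses γ̄ = γ' + (d_w/B)(γ − γ') = 8.19 + (1.58/3.5)(16.2 − 8.19) = 11.806 kN/m³.
Cohesion term c·N_c·s_c = 10.7 × 32.7 × 1.3 = 454.86 kPa; surcharge term q·N_q = 30.942 × 20.6 = 637.41 kPa; self-weight term 0.5·γ·B·N_γ·s_γ = 0.5 × 11.806 × 3.5 × 18.6 × 0.6 = 230.57 kPa.
q_ult = 454.86 + 637.41 + 230.57 = 1322.8 kPa.

q_ult ≈ 1320 kPa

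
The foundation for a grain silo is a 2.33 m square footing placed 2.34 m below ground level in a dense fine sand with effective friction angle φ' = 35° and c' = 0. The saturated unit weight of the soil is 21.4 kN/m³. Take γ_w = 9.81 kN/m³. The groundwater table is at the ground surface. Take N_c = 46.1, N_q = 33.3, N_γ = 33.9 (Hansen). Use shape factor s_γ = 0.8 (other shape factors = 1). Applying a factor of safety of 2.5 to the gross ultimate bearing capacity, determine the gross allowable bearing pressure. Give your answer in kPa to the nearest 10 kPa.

q_all ≈ 510 kPa

With the water table at the surface the whole profile is submerged: γ' = 21.4 − 9.81 = 11.59 kN/m³, so q = γ'·D_f = 27.121 kPa; the same γ' applies in the ½γBN_γ term.
q_ult = q·N_q + 0.5·γ·B·N_γ·s_γ
     = 27.121 × 33.3 + 0.5 × 11.59 × 2.33 × 33.9 × 0.8
     = 903.12 + 366.18 = 1269.3 kPa.
q_all = q_ult / FS = 1269.3 / 2.5 = 507.72 kPa.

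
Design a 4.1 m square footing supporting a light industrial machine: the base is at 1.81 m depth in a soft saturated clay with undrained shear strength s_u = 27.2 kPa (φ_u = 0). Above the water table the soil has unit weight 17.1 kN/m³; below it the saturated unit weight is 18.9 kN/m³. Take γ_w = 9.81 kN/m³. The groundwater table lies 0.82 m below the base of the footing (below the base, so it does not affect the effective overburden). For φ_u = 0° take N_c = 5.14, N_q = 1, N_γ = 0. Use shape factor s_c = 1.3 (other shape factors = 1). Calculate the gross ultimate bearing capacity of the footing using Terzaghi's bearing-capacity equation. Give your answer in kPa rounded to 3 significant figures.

Overburden at base level: q = 17.1 × 1.81 = 30.951 kPa.
Cohesion term c·N_c·s_c = 27.2 × 5.14 × 1.3 = 181.75 kPa; surcharge term q·N_q = 30.951 × 1 = 30.951 kPa.
q_ult = 181.75 + 30.951 = 212.7 kPa.

q_ult ≈ 213 kPa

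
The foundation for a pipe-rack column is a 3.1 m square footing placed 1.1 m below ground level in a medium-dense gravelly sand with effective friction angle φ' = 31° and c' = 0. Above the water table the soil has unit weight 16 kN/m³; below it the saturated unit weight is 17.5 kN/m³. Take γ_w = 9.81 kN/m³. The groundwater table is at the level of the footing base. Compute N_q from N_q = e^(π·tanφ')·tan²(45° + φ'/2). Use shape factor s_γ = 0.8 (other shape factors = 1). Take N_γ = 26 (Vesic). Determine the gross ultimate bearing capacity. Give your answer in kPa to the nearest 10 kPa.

q_ult ≈ 610 kPa

tan31° = 0.6009, so N_q = e^(π×0.6009)·tan²(60.5°) = 6.604 × 3.124 = 20.63.
q = γ·D_f = 16 × 1.1 = 17.6 kPa.
For the ½γBN_γ term take γ' = 17.5 − 9.81 = 7.69 kN/m³ (soil below base is submerged).
q·N_q = 17.6 × 20.631 = 363.1 kPa
0.5·γ·B·N_γ·s_γ = 0.5 × 7.69 × 3.1 × 26 × 0.8 = 247.93 kPa
q_ult = 363.1 + 247.93 = 611.03 kPa.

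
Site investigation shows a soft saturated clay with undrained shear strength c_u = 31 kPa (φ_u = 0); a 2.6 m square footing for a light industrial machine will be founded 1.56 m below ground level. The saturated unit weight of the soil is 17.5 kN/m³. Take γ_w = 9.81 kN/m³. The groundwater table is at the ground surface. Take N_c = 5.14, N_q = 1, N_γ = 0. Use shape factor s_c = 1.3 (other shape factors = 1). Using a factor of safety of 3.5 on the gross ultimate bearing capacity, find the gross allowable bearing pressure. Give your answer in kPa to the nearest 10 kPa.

q_all ≈ 60 kPa

γ' = 17.5 − 9.81 = 7.69 kN/m³ (submerged throughout). q = 7.69 × 1.56 = 11.996 kPa.
c·N_c·s_c = 31 × 5.14 × 1.3 = 207.14 kPa
q·N_q = 11.996 × 1 = 11.996 kPa
q_ult = 207.14 + 11.996 = 219.14 kPa.
q_all = 219.14 / 3.5 = 62.611 kPa.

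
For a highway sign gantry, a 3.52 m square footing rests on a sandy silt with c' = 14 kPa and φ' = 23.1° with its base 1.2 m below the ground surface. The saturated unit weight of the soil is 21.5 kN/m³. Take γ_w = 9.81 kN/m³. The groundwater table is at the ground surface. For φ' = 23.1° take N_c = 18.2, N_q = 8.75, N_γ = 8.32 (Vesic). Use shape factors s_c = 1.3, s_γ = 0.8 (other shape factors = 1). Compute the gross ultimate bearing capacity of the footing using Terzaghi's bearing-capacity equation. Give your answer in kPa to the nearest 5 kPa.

Water table at ground surface, so effective unit weight γ' = 21.5 − 9.81 = 11.69 kN/m³ is used throughout; overburden q = 11.69 × 1.2 = 14.028 kPa; the same γ' applies in the ½γBN_γ term.
Cohesion term c·N_c·s_c = 14 × 18.2 × 1.3 = 331.24 kPa; surcharge term q·N_q = 14.028 × 8.75 = 122.74 kPa; self-weight term 0.5·γ·B·N_γ·s_γ = 0.5 × 11.69 × 3.52 × 8.32 × 0.8 = 136.94 kPa.
q_ult = 331.24 + 122.74 + 136.94 = 590.93 kPa.

q_ult ≈ 590 kPa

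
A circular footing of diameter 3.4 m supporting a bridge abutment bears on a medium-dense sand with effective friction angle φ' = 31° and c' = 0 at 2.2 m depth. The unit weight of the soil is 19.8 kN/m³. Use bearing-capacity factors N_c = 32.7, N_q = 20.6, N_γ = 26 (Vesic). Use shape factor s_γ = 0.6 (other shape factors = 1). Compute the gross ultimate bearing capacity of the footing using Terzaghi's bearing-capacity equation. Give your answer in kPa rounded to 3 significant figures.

q_ult ≈ 1420 kPa

Effective surcharge at the founding depth q = γ·D_f = 19.8 × 2.2 = 43.56 kPa.
q_ult = q·N_q + 0.5·γ·B·N_γ·s_γ
     = 43.56 × 20.6 + 0.5 × 19.8 × 3.4 × 26 × 0.6
     = 897.34 + 525.1 = 1422.4 kPa.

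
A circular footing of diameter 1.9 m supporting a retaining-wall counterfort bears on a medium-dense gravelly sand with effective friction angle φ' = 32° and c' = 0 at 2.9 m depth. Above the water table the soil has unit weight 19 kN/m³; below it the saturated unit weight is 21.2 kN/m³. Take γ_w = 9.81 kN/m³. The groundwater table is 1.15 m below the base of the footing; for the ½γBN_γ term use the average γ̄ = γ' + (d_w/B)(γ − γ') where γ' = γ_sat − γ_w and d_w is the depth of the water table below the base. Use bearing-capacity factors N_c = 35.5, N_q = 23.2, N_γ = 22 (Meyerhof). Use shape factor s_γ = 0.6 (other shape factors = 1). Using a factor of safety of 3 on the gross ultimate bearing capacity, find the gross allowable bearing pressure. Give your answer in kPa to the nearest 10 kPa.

Overburden at base level: q = 19 × 2.9 = 55.1 kPa.
The water table is 1.15 m below the base (< B = 1.9 m), so the ½γBN_γ term uses γ̄ = γ' + (d_w/B)(γ − γ') = 11.39 + (1.15/1.9)(19 − 11.39) = 15.996 kN/m³.
Surcharge term q·N_q = 55.1 × 23.2 = 1278.3 kPa; self-weight term 0.5·γ·B·N_γ·s_γ = 0.5 × 15.996 × 1.9 × 22 × 0.6 = 200.59 kPa.
q_ult = 1278.3 + 200.59 = 1478.9 kPa.
q_all = 1478.9 / 3 = 492.97 kPa.

q_all ≈ 490 kPa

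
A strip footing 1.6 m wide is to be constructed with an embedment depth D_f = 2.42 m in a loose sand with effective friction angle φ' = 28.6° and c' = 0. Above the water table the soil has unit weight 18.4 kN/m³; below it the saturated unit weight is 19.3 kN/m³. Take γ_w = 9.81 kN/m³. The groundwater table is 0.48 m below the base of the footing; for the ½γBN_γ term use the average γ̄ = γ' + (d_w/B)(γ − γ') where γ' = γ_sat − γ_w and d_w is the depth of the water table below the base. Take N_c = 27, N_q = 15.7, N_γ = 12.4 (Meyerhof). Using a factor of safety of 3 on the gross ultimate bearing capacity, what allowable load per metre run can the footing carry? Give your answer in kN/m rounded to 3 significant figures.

≈ 437 kN/m

Effective surcharge at the founding depth q = γ·D_f = 18.4 × 2.42 = 44.528 kPa.
With d_w = 0.48 m < B, γ̄ = 9.49 + (0.48/1.6) × (18.4 − 9.49) = 12.163 kN/m³.
q_ult = q·N_q + 0.5·γ·B·N_γ
     = 44.528 × 15.7 + 0.5 × 12.163 × 1.6 × 12.4
     = 699.09 + 120.66 = 819.75 kPa.
Gross allowable pressure q_all = 819.75 / 3 = 273.25 kPa.
Allowable wall load = q_all × B = 273.25 × 1.6 = 437.2 kN per metre run.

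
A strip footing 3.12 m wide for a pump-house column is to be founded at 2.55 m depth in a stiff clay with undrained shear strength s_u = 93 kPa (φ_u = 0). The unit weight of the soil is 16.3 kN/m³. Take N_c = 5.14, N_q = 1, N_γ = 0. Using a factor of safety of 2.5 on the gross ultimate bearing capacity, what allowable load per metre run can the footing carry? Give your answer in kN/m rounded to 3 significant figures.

q = γ·D_f = 16.3 × 2.55 = 41.565 kPa.
c·N_c = 93 × 5.14 = 478.02 kPa
q·N_q = 41.565 × 1 = 41.565 kPa
q_ult = 478.02 + 41.565 = 519.59 kPa.
Gross allowable pressure q_all = 519.59 / 2.5 = 207.83 kPa.
Allowable wall load = q_all × B = 207.83 × 3.12 = 648.44 kN per metre run.

≈ 648 kN/m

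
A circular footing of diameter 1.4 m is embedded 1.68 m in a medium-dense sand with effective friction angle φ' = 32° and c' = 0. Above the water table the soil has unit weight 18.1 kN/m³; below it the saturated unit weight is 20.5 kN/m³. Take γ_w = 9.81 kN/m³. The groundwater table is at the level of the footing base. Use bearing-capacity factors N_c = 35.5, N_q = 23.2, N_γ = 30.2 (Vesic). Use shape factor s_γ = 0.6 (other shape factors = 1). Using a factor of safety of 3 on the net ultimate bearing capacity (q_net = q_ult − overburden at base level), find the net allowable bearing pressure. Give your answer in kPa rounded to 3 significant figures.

q_all(net) ≈ 270 kPa

q = γ·D_f = 18.1 × 1.68 = 30.408 kPa.
For the ½γBN_γ term take γ' = 20.5 − 9.81 = 10.69 kN/m³ (soil below base is submerged).
q·N_q = 30.408 × 23.2 = 705.47 kPa
0.5·γ·B·N_γ·s_γ = 0.5 × 10.69 × 1.4 × 30.2 × 0.6 = 135.59 kPa
q_ult = 705.47 + 135.59 = 841.06 kPa.
q_net = 841.06 − 30.408 = 810.65 kPa.
q_all(net) = 810.65 / 3 = 270.22 kPa.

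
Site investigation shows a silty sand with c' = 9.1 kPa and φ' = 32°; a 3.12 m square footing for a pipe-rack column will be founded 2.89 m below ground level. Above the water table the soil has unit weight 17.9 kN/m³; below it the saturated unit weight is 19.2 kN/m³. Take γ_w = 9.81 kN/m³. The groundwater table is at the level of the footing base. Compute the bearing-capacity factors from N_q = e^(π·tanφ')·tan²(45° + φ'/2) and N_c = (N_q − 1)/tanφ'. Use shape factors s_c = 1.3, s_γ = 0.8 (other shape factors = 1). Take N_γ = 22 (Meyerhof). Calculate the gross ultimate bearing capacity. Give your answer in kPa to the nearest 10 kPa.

q_ult ≈ 1880 kPa

tan32° = 0.6249, so N_q = e^(π×0.6249)·tan²(61°) = 7.121 × 3.255 = 23.18.
N_c = (23.18 − 1)/tan32° = 35.49.
Overburden at base level: q = 17.9 × 2.89 = 51.731 kPa.
Below the base the soil is submerged, so the ½γBN_γ term uses γ' = 19.2 − 9.81 = 9.39 kN/m³.
Cohesion term c·N_c·s_c = 9.1 × 35.49 × 1.3 = 419.85 kPa; surcharge term q·N_q = 51.731 × 23.177 = 1199 kPa; self-weight term 0.5·γ·B·N_γ·s_γ = 0.5 × 9.39 × 3.12 × 22 × 0.8 = 257.81 kPa.
q_ult = 419.85 + 1199 + 257.81 = 1876.6 kPa.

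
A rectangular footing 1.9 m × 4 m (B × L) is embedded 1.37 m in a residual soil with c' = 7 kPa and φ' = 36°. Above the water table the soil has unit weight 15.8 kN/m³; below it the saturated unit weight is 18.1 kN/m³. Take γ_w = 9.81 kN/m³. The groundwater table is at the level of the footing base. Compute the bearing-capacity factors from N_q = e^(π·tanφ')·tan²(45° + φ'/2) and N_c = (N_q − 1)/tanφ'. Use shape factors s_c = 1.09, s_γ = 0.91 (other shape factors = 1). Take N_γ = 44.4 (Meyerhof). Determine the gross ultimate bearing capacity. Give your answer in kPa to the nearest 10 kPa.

q_ult ≈ 1520 kPa

tan36° = 0.7265, so N_q = e^(π×0.7265)·tan²(63°) = 9.801 × 3.852 = 37.75.
N_c = (37.75 − 1)/tan36° = 50.59.
Overburden at base level: q = 15.8 × 1.37 = 21.646 kPa.
Below the base the soil is submerged, so the ½γBN_γ term uses γ' = 18.1 − 9.81 = 8.29 kN/m³.
Cohesion term c·N_c·s_c = 7 × 50.585 × 1.09 = 385.97 kPa; surcharge term q·N_q = 21.646 × 37.752 = 817.19 kPa; self-weight term 0.5·γ·B·N_γ·s_γ = 0.5 × 8.29 × 1.9 × 44.4 × 0.91 = 318.2 kPa.
q_ult = 385.97 + 817.19 + 318.2 = 1521.4 kPa.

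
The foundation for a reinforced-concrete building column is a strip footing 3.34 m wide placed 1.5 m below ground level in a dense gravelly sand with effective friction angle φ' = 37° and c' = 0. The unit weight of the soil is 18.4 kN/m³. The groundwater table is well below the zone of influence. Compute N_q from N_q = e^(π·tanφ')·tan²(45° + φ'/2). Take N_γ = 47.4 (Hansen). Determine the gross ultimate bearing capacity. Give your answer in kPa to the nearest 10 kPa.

q_ult ≈ 2640 kPa

tan37° = 0.7536, so N_q = e^(π×0.7536)·tan²(63.5°) = 10.669 × 4.023 = 42.92.
Effective surcharge at the founding depth q = γ·D_f = 18.4 × 1.5 = 27.6 kPa.
q_ult = q·N_q + 0.5·γ·B·N_γ
     = 27.6 × 42.92 + 0.5 × 18.4 × 3.34 × 47.4
     = 1184.6 + 1456.5 = 2641.1 kPa.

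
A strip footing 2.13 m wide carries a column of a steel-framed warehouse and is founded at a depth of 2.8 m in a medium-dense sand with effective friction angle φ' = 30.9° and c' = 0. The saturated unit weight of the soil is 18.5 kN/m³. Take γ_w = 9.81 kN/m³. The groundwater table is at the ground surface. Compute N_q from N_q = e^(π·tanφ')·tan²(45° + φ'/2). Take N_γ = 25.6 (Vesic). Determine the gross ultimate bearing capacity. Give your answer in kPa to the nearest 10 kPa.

q_ult ≈ 730 kPa

tan30.9° = 0.5985, so N_q = e^(π×0.5985)·tan²(60.45°) = 6.555 × 3.111 = 20.39.
With the water table at the surface the whole profile is submerged: γ' = 18.5 − 9.81 = 8.69 kN/m³, so q = γ'·D_f = 24.332 kPa; the same γ' applies in the ½γBN_γ term.
q_ult = q·N_q + 0.5·γ·B·N_γ
     = 24.332 × 20.394 + 0.5 × 8.69 × 2.13 × 25.6
     = 496.24 + 236.92 = 733.16 kPa.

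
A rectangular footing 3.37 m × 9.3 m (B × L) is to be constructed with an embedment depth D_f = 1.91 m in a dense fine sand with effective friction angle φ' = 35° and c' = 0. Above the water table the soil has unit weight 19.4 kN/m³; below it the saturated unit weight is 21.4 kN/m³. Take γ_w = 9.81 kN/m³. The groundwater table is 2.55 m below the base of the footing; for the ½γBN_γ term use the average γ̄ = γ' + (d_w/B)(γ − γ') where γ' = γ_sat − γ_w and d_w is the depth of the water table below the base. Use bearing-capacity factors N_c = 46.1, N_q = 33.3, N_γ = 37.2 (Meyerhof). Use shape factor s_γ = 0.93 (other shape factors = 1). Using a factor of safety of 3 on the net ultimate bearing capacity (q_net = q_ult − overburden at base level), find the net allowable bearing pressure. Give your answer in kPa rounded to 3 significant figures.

q = γ·D_f = 19.4 × 1.91 = 37.054 kPa.
γ' = 11.59 kN/m³; averaging over the depth B below the base, γ̄ = γ' + (d_w/B)(γ − γ') = 17.5 kN/m³.
q·N_q = 37.054 × 33.3 = 1233.9 kPa
0.5·γ·B·N_γ·s_γ = 0.5 × 17.5 × 3.37 × 37.2 × 0.93 = 1020.1 kPa
q_ult = 1233.9 + 1020.1 = 2254 kPa.
q_net = 2254 − 37.054 = 2217 kPa.
q_all(net) = 2217 / 3 = 738.99 kPa.

q_all(net) ≈ 739 kPa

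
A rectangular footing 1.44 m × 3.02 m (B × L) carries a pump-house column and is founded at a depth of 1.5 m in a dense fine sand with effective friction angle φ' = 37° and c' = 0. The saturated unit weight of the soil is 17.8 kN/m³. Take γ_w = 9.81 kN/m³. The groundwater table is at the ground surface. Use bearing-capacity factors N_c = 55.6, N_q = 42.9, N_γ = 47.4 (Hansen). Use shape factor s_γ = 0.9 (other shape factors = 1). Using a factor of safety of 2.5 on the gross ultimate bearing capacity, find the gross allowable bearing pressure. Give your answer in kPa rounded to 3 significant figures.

With the water table at the surface the whole profile is submerged: γ' = 17.8 − 9.81 = 7.99 kN/m³, so q = γ'·D_f = 11.985 kPa; the same γ' applies in the ½γBN_γ term.
q_ult = q·N_q + 0.5·γ·B·N_γ·s_γ
     = 11.985 × 42.9 + 0.5 × 7.99 × 1.44 × 47.4 × 0.9
     = 514.16 + 245.41 = 759.57 kPa.
q_all = 759.57 / 2.5 = 303.83 kPa.

q_all ≈ 304 kPa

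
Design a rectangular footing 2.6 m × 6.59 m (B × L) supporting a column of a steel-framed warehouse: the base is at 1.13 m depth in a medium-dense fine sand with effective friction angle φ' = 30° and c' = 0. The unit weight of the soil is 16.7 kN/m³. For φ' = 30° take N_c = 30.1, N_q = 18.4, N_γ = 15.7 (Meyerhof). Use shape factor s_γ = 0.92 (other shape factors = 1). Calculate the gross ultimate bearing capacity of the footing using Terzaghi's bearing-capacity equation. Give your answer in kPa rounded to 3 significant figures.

Effective surcharge at the founding depth q = γ·D_f = 16.7 × 1.13 = 18.871 kPa.
q_ult = q·N_q + 0.5·γ·B·N_γ·s_γ
     = 18.871 × 18.4 + 0.5 × 16.7 × 2.6 × 15.7 × 0.92
     = 347.23 + 313.58 = 660.81 kPa.

q_ult ≈ 661 kPa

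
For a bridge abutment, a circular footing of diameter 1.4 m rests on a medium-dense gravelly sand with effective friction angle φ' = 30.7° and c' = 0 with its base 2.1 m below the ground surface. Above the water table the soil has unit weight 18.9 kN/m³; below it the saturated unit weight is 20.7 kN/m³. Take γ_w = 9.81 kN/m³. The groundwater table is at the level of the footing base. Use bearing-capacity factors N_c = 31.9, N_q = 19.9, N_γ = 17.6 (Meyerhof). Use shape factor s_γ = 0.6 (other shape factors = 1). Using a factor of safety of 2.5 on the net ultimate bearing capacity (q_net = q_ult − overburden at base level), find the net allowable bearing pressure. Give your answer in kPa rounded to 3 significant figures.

q_all(net) ≈ 332 kPa

Overburden at base level: q = 18.9 × 2.1 = 39.69 kPa.
Below the base the soil is submerged, so the ½γBN_γ term uses γ' = 20.7 − 9.81 = 10.89 kN/m³.
Surcharge term q·N_q = 39.69 × 19.9 = 789.83 kPa; self-weight term 0.5·γ·B·N_γ·s_γ = 0.5 × 10.89 × 1.4 × 17.6 × 0.6 = 80.499 kPa.
q_ult = 789.83 + 80.499 = 870.33 kPa.
q_net = 870.33 − 39.69 = 830.64 kPa.
q_all(net) = 830.64 / 2.5 = 332.26 kPa.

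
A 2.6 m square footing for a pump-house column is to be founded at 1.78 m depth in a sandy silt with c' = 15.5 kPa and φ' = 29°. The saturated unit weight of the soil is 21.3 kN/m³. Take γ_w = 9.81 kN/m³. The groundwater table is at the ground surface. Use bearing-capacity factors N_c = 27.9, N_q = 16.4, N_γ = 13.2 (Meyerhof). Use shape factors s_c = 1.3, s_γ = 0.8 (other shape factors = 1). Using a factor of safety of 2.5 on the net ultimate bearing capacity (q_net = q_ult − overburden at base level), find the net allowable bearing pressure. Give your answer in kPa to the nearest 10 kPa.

q_all(net) ≈ 410 kPa

With the water table at the surface the whole profile is submerged: γ' = 21.3 − 9.81 = 11.49 kN/m³, so q = γ'·D_f = 20.452 kPa; the same γ' applies in the ½γBN_γ term.
q_ult = c·N_c·s_c + q·N_q + 0.5·γ·B·N_γ·s_γ
     = 15.5 × 27.9 × 1.3 + 20.452 × 16.4 + 0.5 × 11.49 × 2.6 × 13.2 × 0.8
     = 562.19 + 335.42 + 157.73 = 1055.3 kPa.
q_net = 1055.3 − 20.452 = 1034.9 kPa.
q_all(net) = 1034.9 / 2.5 = 413.95 kPa.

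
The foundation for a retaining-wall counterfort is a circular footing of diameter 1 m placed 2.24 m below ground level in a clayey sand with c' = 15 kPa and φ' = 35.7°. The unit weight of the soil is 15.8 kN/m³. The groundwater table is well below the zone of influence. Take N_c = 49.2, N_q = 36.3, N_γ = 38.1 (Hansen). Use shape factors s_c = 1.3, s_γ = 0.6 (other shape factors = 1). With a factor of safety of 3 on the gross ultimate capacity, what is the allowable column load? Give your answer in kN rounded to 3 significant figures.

P_all ≈ 635 kN

Overburden at base level: q = 15.8 × 2.24 = 35.392 kPa.
Cohesion term c·N_c·s_c = 15 × 49.2 × 1.3 = 959.4 kPa; surcharge term q·N_q = 35.392 × 36.3 = 1284.7 kPa; self-weight term 0.5·γ·B·N_γ·s_γ = 0.5 × 15.8 × 1 × 38.1 × 0.6 = 180.59 kPa.
q_ult = 959.4 + 1284.7 + 180.59 = 2424.7 kPa.
Gross allowable pressure q_all = 2424.7 / 3 = 808.24 kPa.
Footing area = 0.7854 m², so allowable column load = 808.24 × 0.7854 = 634.79 kN.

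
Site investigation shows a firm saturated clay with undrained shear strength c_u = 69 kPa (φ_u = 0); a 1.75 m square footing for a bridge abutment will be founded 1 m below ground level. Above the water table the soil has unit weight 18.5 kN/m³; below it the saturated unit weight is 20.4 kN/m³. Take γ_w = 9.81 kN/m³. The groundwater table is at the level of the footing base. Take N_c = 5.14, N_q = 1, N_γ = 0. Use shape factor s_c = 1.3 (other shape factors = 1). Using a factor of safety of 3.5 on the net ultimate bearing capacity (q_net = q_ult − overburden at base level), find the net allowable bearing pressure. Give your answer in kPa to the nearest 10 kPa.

Overburden at base level: q = 18.5 × 1 = 18.5 kPa.
Cohesion term c·N_c·s_c = 69 × 5.14 × 1.3 = 461.06 kPa; surcharge term q·N_q = 18.5 × 1 = 18.5 kPa.
q_ult = 461.06 + 18.5 = 479.56 kPa.
q_net = 479.56 − 18.5 = 461.06 kPa.
q_all(net) = 461.06 / 3.5 = 131.73 kPa.

q_all(net) ≈ 130 kPa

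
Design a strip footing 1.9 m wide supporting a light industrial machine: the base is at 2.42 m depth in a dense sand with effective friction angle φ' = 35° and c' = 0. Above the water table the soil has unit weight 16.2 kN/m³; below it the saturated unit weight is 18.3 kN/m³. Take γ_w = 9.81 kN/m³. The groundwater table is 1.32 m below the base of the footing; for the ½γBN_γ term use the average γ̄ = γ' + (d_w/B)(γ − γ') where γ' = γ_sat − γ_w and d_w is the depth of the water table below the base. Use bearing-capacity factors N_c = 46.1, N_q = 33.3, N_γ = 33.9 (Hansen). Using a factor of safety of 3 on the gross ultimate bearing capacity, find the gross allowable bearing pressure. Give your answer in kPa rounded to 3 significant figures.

q = γ·D_f = 16.2 × 2.42 = 39.204 kPa.
γ' = 8.49 kN/m³; averaging over the depth B below the base, γ̄ = γ' + (d_w/B)(γ − γ') = 13.846 kN/m³.
q·N_q = 39.204 × 33.3 = 1305.5 kPa
0.5·γ·B·N_γ = 0.5 × 13.846 × 1.9 × 33.9 = 445.92 kPa
q_ult = 1305.5 + 445.92 = 1751.4 kPa.
q_all = 1751.4 / 3 = 583.81 kPa.

q_all ≈ 584 kPa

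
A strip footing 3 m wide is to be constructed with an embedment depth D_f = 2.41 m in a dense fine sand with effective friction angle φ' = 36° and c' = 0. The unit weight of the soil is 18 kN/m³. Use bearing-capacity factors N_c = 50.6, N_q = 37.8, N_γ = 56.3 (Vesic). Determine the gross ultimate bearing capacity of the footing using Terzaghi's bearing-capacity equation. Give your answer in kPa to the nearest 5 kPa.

Overburden at base level: q = 18 × 2.41 = 43.38 kPa.
Surcharge term q·N_q = 43.38 × 37.8 = 1639.8 kPa; self-weight term 0.5·γ·B·N_γ = 0.5 × 18 × 3 × 56.3 = 1520.1 kPa.
q_ult = 1639.8 + 1520.1 = 3159.9 kPa.

q_ult ≈ 3160 kPa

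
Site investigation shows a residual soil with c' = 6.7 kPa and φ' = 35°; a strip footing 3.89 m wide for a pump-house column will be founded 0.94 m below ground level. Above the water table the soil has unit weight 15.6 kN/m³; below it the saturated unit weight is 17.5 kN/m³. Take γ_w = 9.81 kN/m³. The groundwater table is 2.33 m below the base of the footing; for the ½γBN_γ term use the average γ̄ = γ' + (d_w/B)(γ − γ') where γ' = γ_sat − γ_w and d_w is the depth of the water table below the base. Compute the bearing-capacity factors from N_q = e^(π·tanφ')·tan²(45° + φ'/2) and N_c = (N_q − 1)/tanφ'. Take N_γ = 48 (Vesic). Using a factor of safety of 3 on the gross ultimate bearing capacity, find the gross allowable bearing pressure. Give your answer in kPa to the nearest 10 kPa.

N_q = e^(π·tan35°)·tan²(62.5°) = 33.3; N_c = (N_q − 1)/tanφ' = 46.12.
Overburden at base level: q = 15.6 × 0.94 = 14.664 kPa.
The water table is 2.33 m below the base (< B = 3.89 m), so the ½γBN_γ term uses γ̄ = γ' + (d_w/B)(γ − γ') = 7.69 + (2.33/3.89)(15.6 − 7.69) = 12.428 kN/m³.
Cohesion term c·N_c = 6.7 × 46.124 = 309.03 kPa; surcharge term q·N_q = 14.664 × 33.296 = 488.25 kPa; self-weight term 0.5·γ·B·N_γ = 0.5 × 12.428 × 3.89 × 48 = 1160.3 kPa.
q_ult = 309.03 + 488.25 + 1160.3 = 1957.5 kPa.
q_all = 1957.5 / 3 = 652.52 kPa.

q_all ≈ 650 kPa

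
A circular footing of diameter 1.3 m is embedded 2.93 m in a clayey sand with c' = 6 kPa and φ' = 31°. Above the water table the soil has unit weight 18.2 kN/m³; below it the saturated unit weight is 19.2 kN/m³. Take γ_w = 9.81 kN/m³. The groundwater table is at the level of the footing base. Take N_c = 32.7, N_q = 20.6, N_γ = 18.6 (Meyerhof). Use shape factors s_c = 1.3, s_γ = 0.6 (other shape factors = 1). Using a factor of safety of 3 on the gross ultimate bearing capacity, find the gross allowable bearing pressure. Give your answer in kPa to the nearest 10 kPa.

Overburden at base level: q = 18.2 × 2.93 = 53.326 kPa.
Below the base the soil is submerged, so the ½γBN_γ term uses γ' = 19.2 − 9.81 = 9.39 kN/m³.
Cohesion term c·N_c·s_c = 6 × 32.7 × 1.3 = 255.06 kPa; surcharge term q·N_q = 53.326 × 20.6 = 1098.5 kPa; self-weight term 0.5·γ·B·N_γ·s_γ = 0.5 × 9.39 × 1.3 × 18.6 × 0.6 = 68.115 kPa.
q_ult = 255.06 + 1098.5 + 68.115 = 1421.7 kPa.
q_all = 1421.7 / 3 = 473.9 kPa.

q_all ≈ 470 kPa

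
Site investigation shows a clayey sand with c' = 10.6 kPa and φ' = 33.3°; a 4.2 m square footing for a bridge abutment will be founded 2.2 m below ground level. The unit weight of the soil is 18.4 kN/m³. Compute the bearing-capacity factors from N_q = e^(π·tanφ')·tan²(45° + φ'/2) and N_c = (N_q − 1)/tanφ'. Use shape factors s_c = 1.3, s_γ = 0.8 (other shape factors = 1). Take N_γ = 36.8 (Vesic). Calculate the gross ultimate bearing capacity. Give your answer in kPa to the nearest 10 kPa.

q_ult ≈ 2780 kPa

tan33.3° = 0.6569, so N_q = e^(π×0.6569)·tan²(61.65°) = 7.875 × 3.435 = 27.05.
N_c = (27.05 − 1)/tan33.3° = 39.65.
Overburden at base level: q = 18.4 × 2.2 = 40.48 kPa.
Cohesion term c·N_c·s_c = 10.6 × 39.654 × 1.3 = 546.43 kPa; surcharge term q·N_q = 40.48 × 27.048 = 1094.9 kPa; self-weight term 0.5·γ·B·N_γ·s_γ = 0.5 × 18.4 × 4.2 × 36.8 × 0.8 = 1137.6 kPa.
q_ult = 546.43 + 1094.9 + 1137.6 = 2778.9 kPa.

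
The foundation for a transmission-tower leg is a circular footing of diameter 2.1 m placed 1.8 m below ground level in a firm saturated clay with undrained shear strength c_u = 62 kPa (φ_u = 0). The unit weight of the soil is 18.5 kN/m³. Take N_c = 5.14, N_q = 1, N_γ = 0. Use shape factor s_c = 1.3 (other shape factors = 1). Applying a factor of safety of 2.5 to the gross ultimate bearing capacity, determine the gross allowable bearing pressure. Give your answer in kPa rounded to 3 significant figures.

Overburden at base level: q = 18.5 × 1.8 = 33.3 kPa.
Cohesion term c·N_c·s_c = 62 × 5.14 × 1.3 = 414.28 kPa; surcharge term q·N_q = 33.3 × 1 = 33.3 kPa.
q_ult = 414.28 + 33.3 = 447.58 kPa.
q_all = q_ult / FS = 447.58 / 2.5 = 179.03 kPa.

q_all ≈ 179 kPa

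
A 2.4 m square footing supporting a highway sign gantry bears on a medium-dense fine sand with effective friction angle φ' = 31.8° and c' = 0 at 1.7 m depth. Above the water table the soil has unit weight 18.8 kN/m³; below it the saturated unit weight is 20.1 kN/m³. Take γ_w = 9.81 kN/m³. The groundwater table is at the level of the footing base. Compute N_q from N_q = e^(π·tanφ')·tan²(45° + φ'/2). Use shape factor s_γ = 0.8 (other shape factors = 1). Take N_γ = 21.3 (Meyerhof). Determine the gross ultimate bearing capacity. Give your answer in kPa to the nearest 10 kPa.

tan31.8° = 0.62, so N_q = e^(π×0.62)·tan²(60.9°) = 7.014 × 3.228 = 22.64.
Effective surcharge at the founding depth q = γ·D_f = 18.8 × 1.7 = 31.96 kPa.
The water table coincides with the base, so in the self-weight term γ → γ' = 10.29 kN/m³.
q_ult = q·N_q + 0.5·γ·B·N_γ·s_γ
     = 31.96 × 22.64 + 0.5 × 10.29 × 2.4 × 21.3 × 0.8
     = 723.57 + 210.41 = 933.98 kPa.

q_ult ≈ 930 kPa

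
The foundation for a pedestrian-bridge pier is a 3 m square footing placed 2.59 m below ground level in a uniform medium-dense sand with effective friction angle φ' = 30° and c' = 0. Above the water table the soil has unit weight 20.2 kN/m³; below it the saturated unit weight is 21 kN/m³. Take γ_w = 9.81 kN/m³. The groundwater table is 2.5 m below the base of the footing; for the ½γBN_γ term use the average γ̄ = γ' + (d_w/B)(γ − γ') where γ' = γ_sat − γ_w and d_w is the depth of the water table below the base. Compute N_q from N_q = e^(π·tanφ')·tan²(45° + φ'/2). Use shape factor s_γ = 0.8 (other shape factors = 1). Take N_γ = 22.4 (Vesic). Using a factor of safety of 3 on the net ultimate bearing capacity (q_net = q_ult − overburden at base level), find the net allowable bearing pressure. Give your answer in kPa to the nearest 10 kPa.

N_q = e^(π·tan30°)·tan²(60°) = 18.4.
q = γ·D_f = 20.2 × 2.59 = 52.318 kPa.
γ' = 11.19 kN/m³; averaging over the depth B below the base, γ̄ = γ' + (d_w/B)(γ − γ') = 18.698 kN/m³.
q·N_q = 52.318 × 18.401 = 962.71 kPa
0.5·γ·B·N_γ·s_γ = 0.5 × 18.698 × 3 × 22.4 × 0.8 = 502.61 kPa
q_ult = 962.71 + 502.61 = 1465.3 kPa.
q_net = 1465.3 − 52.318 = 1413 kPa.
q_all(net) = 1413 / 3 = 471 kPa.

q_all(net) ≈ 470 kPa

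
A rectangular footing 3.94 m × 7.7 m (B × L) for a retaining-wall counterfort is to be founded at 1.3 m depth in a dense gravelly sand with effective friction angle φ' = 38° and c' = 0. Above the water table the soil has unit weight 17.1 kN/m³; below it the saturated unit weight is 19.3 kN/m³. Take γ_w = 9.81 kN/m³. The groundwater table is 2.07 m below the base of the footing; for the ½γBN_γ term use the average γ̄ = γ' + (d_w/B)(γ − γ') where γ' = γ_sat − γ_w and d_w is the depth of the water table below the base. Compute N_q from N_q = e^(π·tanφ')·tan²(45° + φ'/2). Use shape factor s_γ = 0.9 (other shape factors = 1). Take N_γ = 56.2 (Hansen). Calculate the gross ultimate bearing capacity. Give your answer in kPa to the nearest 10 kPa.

q_ult ≈ 2430 kPa

tan38° = 0.7813, so N_q = e^(π×0.7813)·tan²(64°) = 11.64 × 4.204 = 48.93.
Effective surcharge at the founding depth q = γ·D_f = 17.1 × 1.3 = 22.23 kPa.
With d_w = 2.07 m < B, γ̄ = 9.49 + (2.07/3.94) × (17.1 − 9.49) = 13.488 kN/m³.
q_ult = q·N_q + 0.5·γ·B·N_γ·s_γ
     = 22.23 × 48.933 + 0.5 × 13.488 × 3.94 × 56.2 × 0.9
     = 1087.8 + 1344 = 2431.8 kPa.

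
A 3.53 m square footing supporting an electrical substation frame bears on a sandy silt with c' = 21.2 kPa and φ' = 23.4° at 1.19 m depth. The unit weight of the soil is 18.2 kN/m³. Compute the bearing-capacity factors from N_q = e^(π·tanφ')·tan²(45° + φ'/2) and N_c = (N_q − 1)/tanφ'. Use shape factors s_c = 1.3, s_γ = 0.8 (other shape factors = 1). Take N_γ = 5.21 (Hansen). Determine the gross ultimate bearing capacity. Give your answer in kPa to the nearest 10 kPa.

q_ult ≈ 840 kPa

tan23.4° = 0.4327, so N_q = e^(π×0.4327)·tan²(56.7°) = 3.894 × 2.318 = 9.03.
N_c = (9.03 − 1)/tan23.4° = 18.54.
q = γ·D_f = 18.2 × 1.19 = 21.658 kPa.
c·N_c·s_c = 21.2 × 18.545 × 1.3 = 511.1 kPa
q·N_q = 21.658 × 9.0251 = 195.46 kPa
0.5·γ·B·N_γ·s_γ = 0.5 × 18.2 × 3.53 × 5.21 × 0.8 = 133.89 kPa
q_ult = 511.1 + 195.46 + 133.89 = 840.45 kPa.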